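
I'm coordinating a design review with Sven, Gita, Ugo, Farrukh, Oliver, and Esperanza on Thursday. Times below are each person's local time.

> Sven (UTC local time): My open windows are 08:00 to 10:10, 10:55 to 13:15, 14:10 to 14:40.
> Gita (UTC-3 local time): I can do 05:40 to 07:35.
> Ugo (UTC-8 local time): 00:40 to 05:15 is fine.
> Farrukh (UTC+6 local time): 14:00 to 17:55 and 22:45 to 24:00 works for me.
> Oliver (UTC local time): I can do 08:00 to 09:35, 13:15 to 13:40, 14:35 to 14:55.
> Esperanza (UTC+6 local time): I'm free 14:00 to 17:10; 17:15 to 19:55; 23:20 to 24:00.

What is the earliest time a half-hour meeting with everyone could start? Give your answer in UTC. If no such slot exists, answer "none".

Sven in UTC: 08:00-10:10, 10:55-13:15, 14:10-14:40.
Gita in UTC: 08:40-10:35 (add 3h to convert from UTC-3).
Ugo in UTC: 08:40-13:15 (add 8h to convert from UTC-8).
Farrukh in UTC: 08:00-11:55, 16:45-18:00 (subtract 6h to convert from UTC+6).
Oliver in UTC: 08:00-09:35, 13:15-13:40, 14:35-14:55.
Esperanza in UTC: 08:00-11:10, 11:15-13:55, 17:20-18:00 (subtract 6h to convert from UTC+6).
Sven ∩ Gita: 08:40-10:10.
Sven ∩ Gita ∩ Ugo: 08:40-10:10.
Sven ∩ Gita ∩ Ugo ∩ Farrukh: 08:40-10:10.
Sven ∩ Gita ∩ Ugo ∩ Farrukh ∩ Oliver: 08:40-09:35.
Sven ∩ Gita ∩ Ugo ∩ Farrukh ∩ Oliver ∩ Esperanza: 08:40-09:35.
The first common window of at least 30 minutes is 08:40-09:35, so the earliest start is 08:40.

08:40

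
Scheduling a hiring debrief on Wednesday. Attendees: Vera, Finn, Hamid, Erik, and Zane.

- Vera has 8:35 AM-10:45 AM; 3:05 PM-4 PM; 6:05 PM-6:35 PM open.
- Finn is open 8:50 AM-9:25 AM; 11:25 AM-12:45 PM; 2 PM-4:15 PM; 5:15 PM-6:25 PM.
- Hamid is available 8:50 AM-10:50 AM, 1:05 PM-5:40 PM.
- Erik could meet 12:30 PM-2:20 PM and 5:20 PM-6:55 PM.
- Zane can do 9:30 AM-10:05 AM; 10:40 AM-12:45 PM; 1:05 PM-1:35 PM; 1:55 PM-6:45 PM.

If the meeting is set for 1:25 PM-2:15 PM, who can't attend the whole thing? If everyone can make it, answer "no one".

Finn, Vera, Zane

Vera: not fully free for 13:25-14:15. Finn: not fully free for 13:25-14:15. Hamid: free for 13:25-14:15. Erik: free for 13:25-14:15. Zane: not fully free for 13:25-14:15.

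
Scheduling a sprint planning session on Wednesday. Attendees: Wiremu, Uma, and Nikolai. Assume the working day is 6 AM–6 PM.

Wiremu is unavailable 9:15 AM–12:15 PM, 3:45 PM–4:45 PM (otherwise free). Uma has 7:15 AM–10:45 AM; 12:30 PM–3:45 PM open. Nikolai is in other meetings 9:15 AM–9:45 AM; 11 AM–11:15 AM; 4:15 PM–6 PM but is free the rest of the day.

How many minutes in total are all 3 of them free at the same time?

Wiremu free: 06:00-09:15, 12:15-15:45, 16:45-18:00 (invert busy blocks within the working day).
Uma free: 07:15-10:45, 12:30-15:45.
Nikolai free: 06:00-09:15, 09:45-11:00, 11:15-16:15 (invert busy blocks within the working day).
Wiremu ∩ Uma: 07:15-09:15, 12:30-15:45.
Wiremu ∩ Uma ∩ Nikolai: 07:15-09:15, 12:30-15:45.
Those are the intersection windows.
Summing the common windows: 120 + 195 = 315 minutes.

315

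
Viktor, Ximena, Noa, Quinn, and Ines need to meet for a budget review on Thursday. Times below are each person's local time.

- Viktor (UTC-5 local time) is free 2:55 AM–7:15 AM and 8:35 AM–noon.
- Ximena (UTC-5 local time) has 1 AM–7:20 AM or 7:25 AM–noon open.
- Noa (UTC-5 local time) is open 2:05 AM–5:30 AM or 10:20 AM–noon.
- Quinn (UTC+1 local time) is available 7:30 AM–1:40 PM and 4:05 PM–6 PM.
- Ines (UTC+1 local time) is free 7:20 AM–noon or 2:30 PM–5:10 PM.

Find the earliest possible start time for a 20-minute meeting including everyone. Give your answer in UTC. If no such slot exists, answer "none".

07:55

Viktor in UTC: 07:55-12:15, 13:35-17:00 (add 5h to convert from UTC-5).
Ximena in UTC: 06:00-12:20, 12:25-17:00 (add 5h to convert from UTC-5).
Noa in UTC: 07:05-10:30, 15:20-17:00 (add 5h to convert from UTC-5).
Quinn in UTC: 06:30-12:40, 15:05-17:00 (subtract 1h to convert from UTC+1).
Ines in UTC: 06:20-11:00, 13:30-16:10 (subtract 1h to convert from UTC+1).
Viktor ∩ Ximena: 07:55-12:15, 13:35-17:00.
Viktor ∩ Ximena ∩ Noa: 07:55-10:30, 15:20-17:00.
Viktor ∩ Ximena ∩ Noa ∩ Quinn: 07:55-10:30, 15:20-17:00.
Viktor ∩ Ximena ∩ Noa ∩ Quinn ∩ Ines: 07:55-10:30, 15:20-16:10.
The first common window of at least 20 minutes is 07:55-10:30, so the earliest start is 07:55.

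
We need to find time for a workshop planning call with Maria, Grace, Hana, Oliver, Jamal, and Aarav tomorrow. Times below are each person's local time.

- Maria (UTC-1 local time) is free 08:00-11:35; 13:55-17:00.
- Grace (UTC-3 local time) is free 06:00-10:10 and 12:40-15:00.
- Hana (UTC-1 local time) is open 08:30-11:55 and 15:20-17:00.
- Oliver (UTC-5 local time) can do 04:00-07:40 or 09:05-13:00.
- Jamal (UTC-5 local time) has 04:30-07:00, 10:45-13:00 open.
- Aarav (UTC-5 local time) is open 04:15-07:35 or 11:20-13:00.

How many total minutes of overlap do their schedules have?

250

Maria in UTC: 09:00-12:35, 14:55-18:00 (add 1h to convert from UTC-1).
Grace in UTC: 09:00-13:10, 15:40-18:00 (add 3h to convert from UTC-3).
Hana in UTC: 09:30-12:55, 16:20-18:00 (add 1h to convert from UTC-1).
Oliver in UTC: 09:00-12:40, 14:05-18:00 (add 5h to convert from UTC-5).
Jamal in UTC: 09:30-12:00, 15:45-18:00 (add 5h to convert from UTC-5).
Aarav in UTC: 09:15-12:35, 16:20-18:00 (add 5h to convert from UTC-5).
Maria ∩ Grace: 09:00-12:35, 15:40-18:00.
Maria ∩ Grace ∩ Hana: 09:30-12:35, 16:20-18:00.
Maria ∩ Grace ∩ Hana ∩ Oliver: 09:30-12:35, 16:20-18:00.
Maria ∩ Grace ∩ Hana ∩ Oliver ∩ Jamal: 09:30-12:00, 16:20-18:00.
Maria ∩ Grace ∩ Hana ∩ Oliver ∩ Jamal ∩ Aarav: 09:30-12:00, 16:20-18:00.
Summing the common windows: 150 + 100 = 250 minutes.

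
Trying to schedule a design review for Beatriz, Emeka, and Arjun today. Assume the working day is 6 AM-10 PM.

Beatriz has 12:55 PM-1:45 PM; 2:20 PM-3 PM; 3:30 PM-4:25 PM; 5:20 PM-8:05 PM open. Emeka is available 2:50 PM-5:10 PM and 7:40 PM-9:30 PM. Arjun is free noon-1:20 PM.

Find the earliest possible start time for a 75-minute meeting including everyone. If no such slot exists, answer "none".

none

Beatriz ∩ Emeka: 14:50-15:00, 15:30-16:25, 19:40-20:05.
Beatriz ∩ Emeka ∩ Arjun: ∅.
There is no time when everyone is free.
No common window is at least 75 minutes long.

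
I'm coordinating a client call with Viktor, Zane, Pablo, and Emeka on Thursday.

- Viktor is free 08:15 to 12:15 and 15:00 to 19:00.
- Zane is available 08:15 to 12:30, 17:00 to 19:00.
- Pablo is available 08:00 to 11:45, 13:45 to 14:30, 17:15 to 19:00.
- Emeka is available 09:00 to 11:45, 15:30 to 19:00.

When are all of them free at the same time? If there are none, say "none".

09:00-11:45, 17:15-19:00

Viktor ∩ Zane: 08:15-12:15, 17:00-19:00.
Viktor ∩ Zane ∩ Pablo: 08:15-11:45, 17:15-19:00.
Viktor ∩ Zane ∩ Pablo ∩ Emeka: 09:00-11:45, 17:15-19:00.
Those are the intersection windows.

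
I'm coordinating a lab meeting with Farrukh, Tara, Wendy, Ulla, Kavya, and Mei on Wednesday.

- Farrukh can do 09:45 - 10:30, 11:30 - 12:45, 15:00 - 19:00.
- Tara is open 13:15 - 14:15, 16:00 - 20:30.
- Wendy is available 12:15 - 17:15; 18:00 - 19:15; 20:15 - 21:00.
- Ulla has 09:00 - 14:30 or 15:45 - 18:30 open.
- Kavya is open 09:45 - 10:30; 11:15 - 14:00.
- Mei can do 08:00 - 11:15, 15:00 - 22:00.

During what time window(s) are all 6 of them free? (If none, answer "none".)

Farrukh ∩ Tara: 16:00-19:00.
Farrukh ∩ Tara ∩ Wendy: 16:00-17:15, 18:00-19:00.
Farrukh ∩ Tara ∩ Wendy ∩ Ulla: 16:00-17:15, 18:00-18:30.
Farrukh ∩ Tara ∩ Wendy ∩ Ulla ∩ Kavya: ∅.
Farrukh ∩ Tara ∩ Wendy ∩ Ulla ∩ Kavya ∩ Mei: ∅.
There is no time when everyone is free.

none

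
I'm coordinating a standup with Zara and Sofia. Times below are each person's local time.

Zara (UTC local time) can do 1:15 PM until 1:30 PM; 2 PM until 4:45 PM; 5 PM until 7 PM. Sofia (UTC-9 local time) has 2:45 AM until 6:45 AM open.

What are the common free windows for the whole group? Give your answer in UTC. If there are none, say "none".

Zara in UTC: 13:15-13:30, 14:00-16:45, 17:00-19:00.
Sofia in UTC: 11:45-15:45 (add 9h to convert from UTC-9).
Zara ∩ Sofia: 13:15-13:30, 14:00-15:45.

13:15-13:30, 14:00-15:45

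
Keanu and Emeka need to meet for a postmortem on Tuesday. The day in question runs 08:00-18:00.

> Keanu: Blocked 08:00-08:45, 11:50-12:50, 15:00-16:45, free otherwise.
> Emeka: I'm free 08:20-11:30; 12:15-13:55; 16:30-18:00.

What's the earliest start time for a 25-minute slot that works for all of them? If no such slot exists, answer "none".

08:45

Keanu free: 08:45-11:50, 12:50-15:00, 16:45-18:00 (invert busy blocks within the working day).
Emeka free: 08:20-11:30, 12:15-13:55, 16:30-18:00.
Keanu ∩ Emeka: 08:45-11:30, 12:50-13:55, 16:45-18:00.
So the common availability across everyone is 08:45-11:30, 12:50-13:55, 16:45-18:00.
The first common window of at least 25 minutes is 08:45-11:30, so the earliest start is 08:45.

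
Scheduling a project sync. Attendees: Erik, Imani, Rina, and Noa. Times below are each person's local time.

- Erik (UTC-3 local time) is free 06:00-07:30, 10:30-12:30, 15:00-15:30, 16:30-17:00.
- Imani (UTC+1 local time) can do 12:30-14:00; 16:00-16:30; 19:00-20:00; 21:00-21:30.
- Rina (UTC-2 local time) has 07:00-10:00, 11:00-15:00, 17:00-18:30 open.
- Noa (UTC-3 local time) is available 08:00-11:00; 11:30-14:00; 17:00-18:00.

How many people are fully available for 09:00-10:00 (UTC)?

Erik in UTC: 09:00-10:30, 13:30-15:30, 18:00-18:30, 19:30-20:00 (add 3h to convert from UTC-3).
Imani in UTC: 11:30-13:00, 15:00-15:30, 18:00-19:00, 20:00-20:30 (subtract 1h to convert from UTC+1).
Rina in UTC: 09:00-12:00, 13:00-17:00, 19:00-20:30 (add 2h to convert from UTC-2).
Noa in UTC: 11:00-14:00, 14:30-17:00, 20:00-21:00 (add 3h to convert from UTC-3).
Erik and Rina can make the full 09:00-10:00 slot — that's 2.

2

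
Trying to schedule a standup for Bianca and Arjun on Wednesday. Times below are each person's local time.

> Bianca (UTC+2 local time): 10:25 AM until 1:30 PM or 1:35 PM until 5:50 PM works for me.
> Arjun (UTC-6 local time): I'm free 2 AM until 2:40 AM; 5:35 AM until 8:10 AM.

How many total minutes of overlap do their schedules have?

170

Bianca in UTC: 08:25-11:30, 11:35-15:50 (subtract 2h to convert from UTC+2).
Arjun in UTC: 08:00-08:40, 11:35-14:10 (add 6h to convert from UTC-6).
Bianca ∩ Arjun: 08:25-08:40, 11:35-14:10.
Summing the common windows: 15 + 155 = 170 minutes.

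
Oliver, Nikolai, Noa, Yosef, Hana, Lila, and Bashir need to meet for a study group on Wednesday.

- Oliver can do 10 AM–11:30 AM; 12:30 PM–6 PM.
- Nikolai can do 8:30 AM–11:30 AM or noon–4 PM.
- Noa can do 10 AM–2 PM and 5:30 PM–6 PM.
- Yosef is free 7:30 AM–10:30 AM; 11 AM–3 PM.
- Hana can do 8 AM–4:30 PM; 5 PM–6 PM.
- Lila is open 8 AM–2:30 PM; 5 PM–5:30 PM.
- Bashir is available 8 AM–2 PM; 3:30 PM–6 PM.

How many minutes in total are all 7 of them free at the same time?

150

Oliver ∩ Nikolai: 10:00-11:30, 12:30-16:00.
Oliver ∩ Nikolai ∩ Noa: 10:00-11:30, 12:30-14:00.
Oliver ∩ Nikolai ∩ Noa ∩ Yosef: 10:00-10:30, 11:00-11:30, 12:30-14:00.
Oliver ∩ Nikolai ∩ Noa ∩ Yosef ∩ Hana: 10:00-10:30, 11:00-11:30, 12:30-14:00.
Oliver ∩ Nikolai ∩ Noa ∩ Yosef ∩ Hana ∩ Lila: 10:00-10:30, 11:00-11:30, 12:30-14:00.
Oliver ∩ Nikolai ∩ Noa ∩ Yosef ∩ Hana ∩ Lila ∩ Bashir: 10:00-10:30, 11:00-11:30, 12:30-14:00.
Summing the common windows: 30 + 30 + 90 = 150 minutes.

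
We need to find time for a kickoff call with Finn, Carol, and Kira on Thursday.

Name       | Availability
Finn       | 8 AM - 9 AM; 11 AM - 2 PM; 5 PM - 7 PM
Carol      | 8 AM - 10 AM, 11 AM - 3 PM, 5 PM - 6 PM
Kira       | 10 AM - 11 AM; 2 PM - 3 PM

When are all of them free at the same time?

Finn ∩ Carol: 08:00-09:00, 11:00-14:00, 17:00-18:00.
Finn ∩ Carol ∩ Kira: ∅.
There is no time when everyone is free.

none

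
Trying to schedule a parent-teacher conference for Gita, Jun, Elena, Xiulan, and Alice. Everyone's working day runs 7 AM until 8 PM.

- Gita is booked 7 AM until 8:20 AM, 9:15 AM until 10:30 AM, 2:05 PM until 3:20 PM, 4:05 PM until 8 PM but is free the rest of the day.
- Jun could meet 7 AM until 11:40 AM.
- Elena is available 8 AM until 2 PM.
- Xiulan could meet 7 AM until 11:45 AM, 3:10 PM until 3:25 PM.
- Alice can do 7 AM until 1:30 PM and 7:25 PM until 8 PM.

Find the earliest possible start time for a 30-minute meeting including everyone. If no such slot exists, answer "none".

08:20

Gita free: 08:20-09:15, 10:30-14:05, 15:20-16:05 (invert busy blocks within the working day).
Jun free: 07:00-11:40.
Elena free: 08:00-14:00.
Xiulan free: 07:00-11:45, 15:10-15:25.
Alice free: 07:00-13:30, 19:25-20:00.
Gita ∩ Jun: 08:20-09:15, 10:30-11:40.
Gita ∩ Jun ∩ Elena: 08:20-09:15, 10:30-11:40.
Gita ∩ Jun ∩ Elena ∩ Xiulan: 08:20-09:15, 10:30-11:40.
Gita ∩ Jun ∩ Elena ∩ Xiulan ∩ Alice: 08:20-09:15, 10:30-11:40.
The first common window of at least 30 minutes is 08:20-09:15, so the earliest start is 08:20.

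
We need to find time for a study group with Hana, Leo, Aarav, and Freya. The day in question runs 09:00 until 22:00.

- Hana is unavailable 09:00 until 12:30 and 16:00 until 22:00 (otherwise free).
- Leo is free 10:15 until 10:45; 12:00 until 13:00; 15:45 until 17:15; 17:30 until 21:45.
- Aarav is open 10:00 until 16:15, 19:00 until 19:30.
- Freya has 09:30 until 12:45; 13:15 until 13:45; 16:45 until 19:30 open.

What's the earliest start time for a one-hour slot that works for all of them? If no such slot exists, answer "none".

none

Hana free: 12:30-16:00 (invert busy blocks within the working day).
Leo free: 10:15-10:45, 12:00-13:00, 15:45-17:15, 17:30-21:45.
Aarav free: 10:00-16:15, 19:00-19:30.
Freya free: 09:30-12:45, 13:15-13:45, 16:45-19:30.
Hana ∩ Leo: 12:30-13:00, 15:45-16:00.
Hana ∩ Leo ∩ Aarav: 12:30-13:00, 15:45-16:00.
Hana ∩ Leo ∩ Aarav ∩ Freya: 12:30-12:45.
So the common availability across everyone is 12:30-12:45.
No common window is at least 60 minutes long.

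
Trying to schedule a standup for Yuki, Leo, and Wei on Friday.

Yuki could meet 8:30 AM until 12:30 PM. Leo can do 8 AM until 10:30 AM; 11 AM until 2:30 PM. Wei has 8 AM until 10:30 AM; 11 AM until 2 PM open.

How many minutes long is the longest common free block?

Yuki ∩ Leo: 08:30-10:30, 11:00-12:30.
Yuki ∩ Leo ∩ Wei: 08:30-10:30, 11:00-12:30.
The longest is 08:30-10:30 at 120 minutes.

120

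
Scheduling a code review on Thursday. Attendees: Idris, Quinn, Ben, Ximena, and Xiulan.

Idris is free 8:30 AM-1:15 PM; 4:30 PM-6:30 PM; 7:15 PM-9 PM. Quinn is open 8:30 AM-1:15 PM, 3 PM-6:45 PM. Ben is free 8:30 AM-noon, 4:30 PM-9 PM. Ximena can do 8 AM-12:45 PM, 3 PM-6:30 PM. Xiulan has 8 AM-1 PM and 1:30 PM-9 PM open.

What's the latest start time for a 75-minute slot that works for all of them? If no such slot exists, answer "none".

Idris ∩ Quinn: 08:30-13:15, 16:30-18:30.
Idris ∩ Quinn ∩ Ben: 08:30-12:00, 16:30-18:30.
Idris ∩ Quinn ∩ Ben ∩ Ximena: 08:30-12:00, 16:30-18:30.
Idris ∩ Quinn ∩ Ben ∩ Ximena ∩ Xiulan: 08:30-12:00, 16:30-18:30.
The last common window of at least 75 minutes is 16:30-18:30; a 75-minute meeting can start as late as 17:15 and still end by 18:30.

17:15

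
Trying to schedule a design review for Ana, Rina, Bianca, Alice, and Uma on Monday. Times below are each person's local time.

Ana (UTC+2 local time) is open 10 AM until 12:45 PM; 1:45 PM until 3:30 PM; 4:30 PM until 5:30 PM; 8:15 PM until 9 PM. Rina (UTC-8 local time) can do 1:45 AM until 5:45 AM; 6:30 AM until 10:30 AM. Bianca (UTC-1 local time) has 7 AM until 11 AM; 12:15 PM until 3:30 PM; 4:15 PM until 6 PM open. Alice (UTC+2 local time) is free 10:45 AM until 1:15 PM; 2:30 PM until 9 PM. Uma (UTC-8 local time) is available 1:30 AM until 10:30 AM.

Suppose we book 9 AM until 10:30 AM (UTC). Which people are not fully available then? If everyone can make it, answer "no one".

Ana in UTC: 08:00-10:45, 11:45-13:30, 14:30-15:30, 18:15-19:00 (subtract 2h to convert from UTC+2).
Rina in UTC: 09:45-13:45, 14:30-18:30 (add 8h to convert from UTC-8).
Bianca in UTC: 08:00-12:00, 13:15-16:30, 17:15-19:00 (add 1h to convert from UTC-1).
Alice in UTC: 08:45-11:15, 12:30-19:00 (subtract 2h to convert from UTC+2).
Uma in UTC: 09:30-18:30 (add 8h to convert from UTC-8).
Ana: free for 09:00-10:30. Rina: not fully free for 09:00-10:30. Bianca: free for 09:00-10:30. Alice: free for 09:00-10:30. Uma: not fully free for 09:00-10:30.

Rina, Uma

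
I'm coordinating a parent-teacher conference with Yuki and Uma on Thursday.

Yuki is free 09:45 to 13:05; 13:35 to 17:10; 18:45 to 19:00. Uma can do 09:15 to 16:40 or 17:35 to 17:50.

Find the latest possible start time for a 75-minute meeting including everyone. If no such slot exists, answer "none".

Yuki ∩ Uma: 09:45-13:05, 13:35-16:40.
The last common window of at least 75 minutes is 13:35-16:40; a 75-minute meeting can start as late as 15:25 and still end by 16:40.

15:25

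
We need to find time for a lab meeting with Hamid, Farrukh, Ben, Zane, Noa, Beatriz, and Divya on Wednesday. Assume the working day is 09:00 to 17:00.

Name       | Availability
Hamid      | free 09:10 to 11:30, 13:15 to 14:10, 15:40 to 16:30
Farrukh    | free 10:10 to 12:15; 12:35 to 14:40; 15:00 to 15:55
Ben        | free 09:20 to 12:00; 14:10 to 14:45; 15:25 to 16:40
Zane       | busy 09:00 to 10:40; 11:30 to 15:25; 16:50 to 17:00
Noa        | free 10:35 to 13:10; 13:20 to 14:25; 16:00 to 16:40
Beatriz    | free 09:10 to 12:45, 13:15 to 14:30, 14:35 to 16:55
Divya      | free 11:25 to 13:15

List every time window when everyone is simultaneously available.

Hamid free: 09:10-11:30, 13:15-14:10, 15:40-16:30.
Farrukh free: 10:10-12:15, 12:35-14:40, 15:00-15:55.
Ben free: 09:20-12:00, 14:10-14:45, 15:25-16:40.
Zane free: 10:40-11:30, 15:25-16:50 (invert busy blocks within the working day).
Noa free: 10:35-13:10, 13:20-14:25, 16:00-16:40.
Beatriz free: 09:10-12:45, 13:15-14:30, 14:35-16:55.
Divya free: 11:25-13:15.
Hamid ∩ Farrukh: 10:10-11:30, 13:15-14:10, 15:40-15:55.
Hamid ∩ Farrukh ∩ Ben: 10:10-11:30, 15:40-15:55.
Hamid ∩ Farrukh ∩ Ben ∩ Zane: 10:40-11:30, 15:40-15:55.
Hamid ∩ Farrukh ∩ Ben ∩ Zane ∩ Noa: 10:40-11:30.
Hamid ∩ Farrukh ∩ Ben ∩ Zane ∩ Noa ∩ Beatriz: 10:40-11:30.
Hamid ∩ Farrukh ∩ Ben ∩ Zane ∩ Noa ∩ Beatriz ∩ Divya: 11:25-11:30.

11:25-11:30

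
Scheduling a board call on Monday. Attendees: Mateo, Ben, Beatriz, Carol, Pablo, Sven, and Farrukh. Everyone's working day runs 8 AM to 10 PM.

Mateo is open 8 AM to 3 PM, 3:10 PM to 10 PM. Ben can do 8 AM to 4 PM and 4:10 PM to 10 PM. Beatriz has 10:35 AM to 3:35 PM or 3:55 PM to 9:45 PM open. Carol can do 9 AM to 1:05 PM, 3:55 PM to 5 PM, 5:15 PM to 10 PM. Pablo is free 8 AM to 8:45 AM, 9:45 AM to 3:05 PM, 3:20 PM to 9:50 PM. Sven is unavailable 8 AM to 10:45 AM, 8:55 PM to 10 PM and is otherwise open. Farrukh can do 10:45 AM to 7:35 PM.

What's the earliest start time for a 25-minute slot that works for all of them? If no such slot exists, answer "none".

10:45

Mateo free: 08:00-15:00, 15:10-22:00.
Ben free: 08:00-16:00, 16:10-22:00.
Beatriz free: 10:35-15:35, 15:55-21:45.
Carol free: 09:00-13:05, 15:55-17:00, 17:15-22:00.
Pablo free: 08:00-08:45, 09:45-15:05, 15:20-21:50.
Sven free: 10:45-20:55 (invert busy blocks within the working day).
Farrukh free: 10:45-19:35.
Mateo ∩ Ben: 08:00-15:00, 15:10-16:00, 16:10-22:00.
Mateo ∩ Ben ∩ Beatriz: 10:35-15:00, 15:10-15:35, 15:55-16:00, 16:10-21:45.
Mateo ∩ Ben ∩ Beatriz ∩ Carol: 10:35-13:05, 15:55-16:00, 16:10-17:00, 17:15-21:45.
Mateo ∩ Ben ∩ Beatriz ∩ Carol ∩ Pablo: 10:35-13:05, 15:55-16:00, 16:10-17:00, 17:15-21:45.
Mateo ∩ Ben ∩ Beatriz ∩ Carol ∩ Pablo ∩ Sven: 10:45-13:05, 15:55-16:00, 16:10-17:00, 17:15-20:55.
Mateo ∩ Ben ∩ Beatriz ∩ Carol ∩ Pablo ∩ Sven ∩ Farrukh: 10:45-13:05, 15:55-16:00, 16:10-17:00, 17:15-19:35.
The first common window of at least 25 minutes is 10:45-13:05, so the earliest start is 10:45.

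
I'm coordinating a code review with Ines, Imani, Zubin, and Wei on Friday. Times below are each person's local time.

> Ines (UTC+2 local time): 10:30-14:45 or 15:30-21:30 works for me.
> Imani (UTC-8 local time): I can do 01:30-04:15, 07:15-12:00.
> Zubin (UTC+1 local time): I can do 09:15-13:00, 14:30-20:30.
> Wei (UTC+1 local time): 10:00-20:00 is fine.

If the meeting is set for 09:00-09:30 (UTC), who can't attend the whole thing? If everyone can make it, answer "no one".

Ines in UTC: 08:30-12:45, 13:30-19:30 (subtract 2h to convert from UTC+2).
Imani in UTC: 09:30-12:15, 15:15-20:00 (add 8h to convert from UTC-8).
Zubin in UTC: 08:15-12:00, 13:30-19:30 (subtract 1h to convert from UTC+1).
Wei in UTC: 09:00-19:00 (subtract 1h to convert from UTC+1).
Ines: free for 09:00-09:30. Imani: not fully free for 09:00-09:30. Zubin: free for 09:00-09:30. Wei: free for 09:00-09:30.

Imani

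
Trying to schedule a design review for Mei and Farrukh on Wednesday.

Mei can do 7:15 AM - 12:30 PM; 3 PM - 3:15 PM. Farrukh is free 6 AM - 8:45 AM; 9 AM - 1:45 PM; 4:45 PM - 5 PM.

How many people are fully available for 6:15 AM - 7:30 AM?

1

Farrukh can make the full 06:15-07:30 slot — that's 1.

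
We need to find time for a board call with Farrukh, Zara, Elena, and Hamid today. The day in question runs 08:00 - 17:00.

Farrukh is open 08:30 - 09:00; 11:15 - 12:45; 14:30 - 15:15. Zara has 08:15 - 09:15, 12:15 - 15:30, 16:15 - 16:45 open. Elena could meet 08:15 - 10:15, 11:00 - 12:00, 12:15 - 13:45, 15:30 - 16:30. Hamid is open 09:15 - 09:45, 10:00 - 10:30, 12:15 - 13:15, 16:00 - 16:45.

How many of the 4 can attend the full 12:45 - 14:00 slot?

1

Zara can make the full 12:45-14:00 slot — that's 1.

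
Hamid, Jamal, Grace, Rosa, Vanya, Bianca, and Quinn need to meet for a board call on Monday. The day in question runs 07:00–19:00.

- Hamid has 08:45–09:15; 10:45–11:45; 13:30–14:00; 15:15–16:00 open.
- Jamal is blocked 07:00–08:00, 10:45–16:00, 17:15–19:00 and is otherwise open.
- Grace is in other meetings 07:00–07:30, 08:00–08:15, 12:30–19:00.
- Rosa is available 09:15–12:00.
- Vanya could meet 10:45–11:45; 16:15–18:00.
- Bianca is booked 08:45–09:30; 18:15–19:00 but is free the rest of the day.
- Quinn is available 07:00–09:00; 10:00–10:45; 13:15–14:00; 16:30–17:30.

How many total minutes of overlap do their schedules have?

0

Hamid free: 08:45-09:15, 10:45-11:45, 13:30-14:00, 15:15-16:00.
Jamal free: 08:00-10:45, 16:00-17:15 (invert busy blocks within the working day).
Grace free: 07:30-08:00, 08:15-12:30 (invert busy blocks within the working day).
Rosa free: 09:15-12:00.
Vanya free: 10:45-11:45, 16:15-18:00.
Bianca free: 07:00-08:45, 09:30-18:15 (invert busy blocks within the working day).
Quinn free: 07:00-09:00, 10:00-10:45, 13:15-14:00, 16:30-17:30.
Hamid ∩ Jamal: 08:45-09:15.
Hamid ∩ Jamal ∩ Grace: 08:45-09:15.
Hamid ∩ Jamal ∩ Grace ∩ Rosa: ∅.
Hamid ∩ Jamal ∩ Grace ∩ Rosa ∩ Vanya: ∅.
Hamid ∩ Jamal ∩ Grace ∩ Rosa ∩ Vanya ∩ Bianca: ∅.
Hamid ∩ Jamal ∩ Grace ∩ Rosa ∩ Vanya ∩ Bianca ∩ Quinn: ∅.
There is no time when everyone is free.
There is no common window, so the total is 0 minutes.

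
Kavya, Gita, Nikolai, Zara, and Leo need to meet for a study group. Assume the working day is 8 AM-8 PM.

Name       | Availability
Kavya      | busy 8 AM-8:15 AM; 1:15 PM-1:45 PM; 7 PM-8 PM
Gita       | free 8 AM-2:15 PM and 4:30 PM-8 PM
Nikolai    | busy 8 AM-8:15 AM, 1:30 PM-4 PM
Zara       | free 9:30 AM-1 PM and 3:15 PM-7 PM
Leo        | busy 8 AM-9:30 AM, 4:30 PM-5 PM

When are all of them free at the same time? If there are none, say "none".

Kavya free: 08:15-13:15, 13:45-19:00 (invert busy blocks within the working day).
Gita free: 08:00-14:15, 16:30-20:00.
Nikolai free: 08:15-13:30, 16:00-20:00 (invert busy blocks within the working day).
Zara free: 09:30-13:00, 15:15-19:00.
Leo free: 09:30-16:30, 17:00-20:00 (invert busy blocks within the working day).
Kavya ∩ Gita: 08:15-13:15, 13:45-14:15, 16:30-19:00.
Kavya ∩ Gita ∩ Nikolai: 08:15-13:15, 16:30-19:00.
Kavya ∩ Gita ∩ Nikolai ∩ Zara: 09:30-13:00, 16:30-19:00.
Kavya ∩ Gita ∩ Nikolai ∩ Zara ∩ Leo: 09:30-13:00, 17:00-19:00.

09:30-13:00, 17:00-19:00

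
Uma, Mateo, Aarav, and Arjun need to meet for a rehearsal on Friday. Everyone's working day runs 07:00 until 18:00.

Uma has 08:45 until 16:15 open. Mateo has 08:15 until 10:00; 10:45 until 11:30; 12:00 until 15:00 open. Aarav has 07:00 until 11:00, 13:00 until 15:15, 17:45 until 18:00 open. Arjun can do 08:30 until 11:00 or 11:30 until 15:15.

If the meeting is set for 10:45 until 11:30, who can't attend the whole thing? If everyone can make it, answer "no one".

Uma: free for 10:45-11:30. Mateo: free for 10:45-11:30. Aarav: not fully free for 10:45-11:30. Arjun: not fully free for 10:45-11:30.

Aarav, Arjun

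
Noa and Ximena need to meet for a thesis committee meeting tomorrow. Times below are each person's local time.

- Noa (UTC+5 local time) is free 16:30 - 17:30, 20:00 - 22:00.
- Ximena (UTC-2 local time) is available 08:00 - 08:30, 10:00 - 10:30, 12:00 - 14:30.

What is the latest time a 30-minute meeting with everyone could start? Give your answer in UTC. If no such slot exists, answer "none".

16:00

Noa in UTC: 11:30-12:30, 15:00-17:00 (subtract 5h to convert from UTC+5).
Ximena in UTC: 10:00-10:30, 12:00-12:30, 14:00-16:30 (add 2h to convert from UTC-2).
Noa ∩ Ximena: 12:00-12:30, 15:00-16:30.
Those are the intersection windows.
The last common window of at least 30 minutes is 15:00-16:30; a 30-minute meeting can start as late as 16:00 and still end by 16:30.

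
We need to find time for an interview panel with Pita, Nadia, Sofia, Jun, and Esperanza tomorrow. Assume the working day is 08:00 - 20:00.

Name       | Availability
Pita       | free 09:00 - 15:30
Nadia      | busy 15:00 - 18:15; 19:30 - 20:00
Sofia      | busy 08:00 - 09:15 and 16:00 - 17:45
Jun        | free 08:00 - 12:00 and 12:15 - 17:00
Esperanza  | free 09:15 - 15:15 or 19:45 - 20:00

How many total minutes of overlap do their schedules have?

Pita free: 09:00-15:30.
Nadia free: 08:00-15:00, 18:15-19:30 (invert busy blocks within the working day).
Sofia free: 09:15-16:00, 17:45-20:00 (invert busy blocks within the working day).
Jun free: 08:00-12:00, 12:15-17:00.
Esperanza free: 09:15-15:15, 19:45-20:00.
Pita ∩ Nadia: 09:00-15:00.
Pita ∩ Nadia ∩ Sofia: 09:15-15:00.
Pita ∩ Nadia ∩ Sofia ∩ Jun: 09:15-12:00, 12:15-15:00.
Pita ∩ Nadia ∩ Sofia ∩ Jun ∩ Esperanza: 09:15-12:00, 12:15-15:00.
So the common availability across everyone is 09:15-12:00, 12:15-15:00.
Summing the common windows: 165 + 165 = 330 minutes.

330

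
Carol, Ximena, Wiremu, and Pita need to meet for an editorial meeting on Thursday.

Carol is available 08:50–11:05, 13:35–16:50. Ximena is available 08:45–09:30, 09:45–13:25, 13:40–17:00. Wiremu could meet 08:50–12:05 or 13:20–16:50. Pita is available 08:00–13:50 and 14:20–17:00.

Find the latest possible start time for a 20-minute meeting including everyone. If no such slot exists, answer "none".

16:30

Carol ∩ Ximena: 08:50-09:30, 09:45-11:05, 13:40-16:50.
Carol ∩ Ximena ∩ Wiremu: 08:50-09:30, 09:45-11:05, 13:40-16:50.
Carol ∩ Ximena ∩ Wiremu ∩ Pita: 08:50-09:30, 09:45-11:05, 13:40-13:50, 14:20-16:50.
So the common availability across everyone is 08:50-09:30, 09:45-11:05, 13:40-13:50, 14:20-16:50.
The last common window of at least 20 minutes is 14:20-16:50; a 20-minute meeting can start as late as 16:30 and still end by 16:50.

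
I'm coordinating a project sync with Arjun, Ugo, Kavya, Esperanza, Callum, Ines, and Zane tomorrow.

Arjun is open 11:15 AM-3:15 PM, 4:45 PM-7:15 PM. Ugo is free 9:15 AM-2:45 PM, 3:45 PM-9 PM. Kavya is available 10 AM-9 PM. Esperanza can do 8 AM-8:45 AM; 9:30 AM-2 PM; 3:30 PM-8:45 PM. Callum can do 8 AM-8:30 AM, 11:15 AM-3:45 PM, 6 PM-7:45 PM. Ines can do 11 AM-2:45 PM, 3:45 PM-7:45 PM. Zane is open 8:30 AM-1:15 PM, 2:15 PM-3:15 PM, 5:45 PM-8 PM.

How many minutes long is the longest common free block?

120

Arjun ∩ Ugo: 11:15-14:45, 16:45-19:15.
Arjun ∩ Ugo ∩ Kavya: 11:15-14:45, 16:45-19:15.
Arjun ∩ Ugo ∩ Kavya ∩ Esperanza: 11:15-14:00, 16:45-19:15.
Arjun ∩ Ugo ∩ Kavya ∩ Esperanza ∩ Callum: 11:15-14:00, 18:00-19:15.
Arjun ∩ Ugo ∩ Kavya ∩ Esperanza ∩ Callum ∩ Ines: 11:15-14:00, 18:00-19:15.
Arjun ∩ Ugo ∩ Kavya ∩ Esperanza ∩ Callum ∩ Ines ∩ Zane: 11:15-13:15, 18:00-19:15.
The longest is 11:15-13:15 at 120 minutes.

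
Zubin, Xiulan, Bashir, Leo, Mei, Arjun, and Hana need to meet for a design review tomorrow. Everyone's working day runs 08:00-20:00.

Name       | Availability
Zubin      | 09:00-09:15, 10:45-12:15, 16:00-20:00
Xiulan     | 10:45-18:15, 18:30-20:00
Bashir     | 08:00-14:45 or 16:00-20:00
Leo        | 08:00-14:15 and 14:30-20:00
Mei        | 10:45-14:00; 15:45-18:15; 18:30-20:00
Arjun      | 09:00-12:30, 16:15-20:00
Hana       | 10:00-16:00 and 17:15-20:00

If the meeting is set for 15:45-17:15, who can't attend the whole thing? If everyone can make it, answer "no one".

Arjun, Bashir, Hana, Zubin

Zubin: not fully free for 15:45-17:15. Xiulan: free for 15:45-17:15. Bashir: not fully free for 15:45-17:15. Leo: free for 15:45-17:15. Mei: free for 15:45-17:15. Arjun: not fully free for 15:45-17:15. Hana: not fully free for 15:45-17:15.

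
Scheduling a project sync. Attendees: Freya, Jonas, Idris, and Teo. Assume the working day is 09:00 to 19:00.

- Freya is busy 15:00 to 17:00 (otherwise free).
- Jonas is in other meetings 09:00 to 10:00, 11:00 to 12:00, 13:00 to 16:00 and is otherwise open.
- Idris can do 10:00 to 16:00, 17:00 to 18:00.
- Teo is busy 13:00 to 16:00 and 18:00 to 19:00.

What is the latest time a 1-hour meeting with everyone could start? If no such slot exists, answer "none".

Freya free: 09:00-15:00, 17:00-19:00 (invert busy blocks within the working day).
Jonas free: 10:00-11:00, 12:00-13:00, 16:00-19:00 (invert busy blocks within the working day).
Idris free: 10:00-16:00, 17:00-18:00.
Teo free: 09:00-13:00, 16:00-18:00 (invert busy blocks within the working day).
Freya ∩ Jonas: 10:00-11:00, 12:00-13:00, 17:00-19:00.
Freya ∩ Jonas ∩ Idris: 10:00-11:00, 12:00-13:00, 17:00-18:00.
Freya ∩ Jonas ∩ Idris ∩ Teo: 10:00-11:00, 12:00-13:00, 17:00-18:00.
The last common window of at least 60 minutes is 17:00-18:00; a 60-minute meeting can start as late as 17:00 and still end by 18:00.

17:00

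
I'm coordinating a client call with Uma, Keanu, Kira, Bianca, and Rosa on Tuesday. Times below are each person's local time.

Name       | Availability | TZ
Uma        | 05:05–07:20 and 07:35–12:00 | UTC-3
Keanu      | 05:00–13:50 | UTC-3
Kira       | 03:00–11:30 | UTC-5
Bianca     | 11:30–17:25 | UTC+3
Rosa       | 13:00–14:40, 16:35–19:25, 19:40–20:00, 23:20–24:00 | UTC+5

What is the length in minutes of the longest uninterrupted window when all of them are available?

Uma in UTC: 08:05-10:20, 10:35-15:00 (add 3h to convert from UTC-3).
Keanu in UTC: 08:00-16:50 (add 3h to convert from UTC-3).
Kira in UTC: 08:00-16:30 (add 5h to convert from UTC-5).
Bianca in UTC: 08:30-14:25 (subtract 3h to convert from UTC+3).
Rosa in UTC: 08:00-09:40, 11:35-14:25, 14:40-15:00, 18:20-19:00 (subtract 5h to convert from UTC+5).
Uma ∩ Keanu: 08:05-10:20, 10:35-15:00.
Uma ∩ Keanu ∩ Kira: 08:05-10:20, 10:35-15:00.
Uma ∩ Keanu ∩ Kira ∩ Bianca: 08:30-10:20, 10:35-14:25.
Uma ∩ Keanu ∩ Kira ∩ Bianca ∩ Rosa: 08:30-09:40, 11:35-14:25.
So the common availability across everyone is 08:30-09:40, 11:35-14:25.
The longest is 11:35-14:25 at 170 minutes.

170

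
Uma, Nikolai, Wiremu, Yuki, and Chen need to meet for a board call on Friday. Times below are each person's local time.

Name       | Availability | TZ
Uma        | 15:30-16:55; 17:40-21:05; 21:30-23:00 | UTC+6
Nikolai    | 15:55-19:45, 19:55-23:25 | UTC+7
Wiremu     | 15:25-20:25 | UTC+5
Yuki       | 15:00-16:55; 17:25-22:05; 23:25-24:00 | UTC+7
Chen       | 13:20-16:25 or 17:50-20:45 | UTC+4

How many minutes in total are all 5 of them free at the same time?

Uma in UTC: 09:30-10:55, 11:40-15:05, 15:30-17:00 (subtract 6h to convert from UTC+6).
Nikolai in UTC: 08:55-12:45, 12:55-16:25 (subtract 7h to convert from UTC+7).
Wiremu in UTC: 10:25-15:25 (subtract 5h to convert from UTC+5).
Yuki in UTC: 08:00-09:55, 10:25-15:05, 16:25-17:00 (subtract 7h to convert from UTC+7).
Chen in UTC: 09:20-12:25, 13:50-16:45 (subtract 4h to convert from UTC+4).
Uma ∩ Nikolai: 09:30-10:55, 11:40-12:45, 12:55-15:05, 15:30-16:25.
Uma ∩ Nikolai ∩ Wiremu: 10:25-10:55, 11:40-12:45, 12:55-15:05.
Uma ∩ Nikolai ∩ Wiremu ∩ Yuki: 10:25-10:55, 11:40-12:45, 12:55-15:05.
Uma ∩ Nikolai ∩ Wiremu ∩ Yuki ∩ Chen: 10:25-10:55, 11:40-12:25, 13:50-15:05.
Those are the intersection windows.
Summing the common windows: 30 + 45 + 75 = 150 minutes.

150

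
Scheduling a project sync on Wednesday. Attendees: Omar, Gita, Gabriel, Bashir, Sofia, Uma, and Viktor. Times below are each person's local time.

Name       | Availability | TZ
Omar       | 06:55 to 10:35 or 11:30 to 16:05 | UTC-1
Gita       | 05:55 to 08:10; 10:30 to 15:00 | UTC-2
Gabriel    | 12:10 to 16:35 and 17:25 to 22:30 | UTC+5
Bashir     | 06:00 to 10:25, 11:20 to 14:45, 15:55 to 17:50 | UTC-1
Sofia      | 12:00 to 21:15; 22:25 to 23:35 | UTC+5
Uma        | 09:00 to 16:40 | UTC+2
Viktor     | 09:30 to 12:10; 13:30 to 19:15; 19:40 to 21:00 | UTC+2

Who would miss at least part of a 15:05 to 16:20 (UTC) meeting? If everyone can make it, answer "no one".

Bashir, Sofia, Uma

Omar in UTC: 07:55-11:35, 12:30-17:05 (add 1h to convert from UTC-1).
Gita in UTC: 07:55-10:10, 12:30-17:00 (add 2h to convert from UTC-2).
Gabriel in UTC: 07:10-11:35, 12:25-17:30 (subtract 5h to convert from UTC+5).
Bashir in UTC: 07:00-11:25, 12:20-15:45, 16:55-18:50 (add 1h to convert from UTC-1).
Sofia in UTC: 07:00-16:15, 17:25-18:35 (subtract 5h to convert from UTC+5).
Uma in UTC: 07:00-14:40 (subtract 2h to convert from UTC+2).
Viktor in UTC: 07:30-10:10, 11:30-17:15, 17:40-19:00 (subtract 2h to convert from UTC+2).
Omar: free for 15:05-16:20. Gita: free for 15:05-16:20. Gabriel: free for 15:05-16:20. Bashir: not fully free for 15:05-16:20. Sofia: not fully free for 15:05-16:20. Uma: not fully free for 15:05-16:20. Viktor: free for 15:05-16:20.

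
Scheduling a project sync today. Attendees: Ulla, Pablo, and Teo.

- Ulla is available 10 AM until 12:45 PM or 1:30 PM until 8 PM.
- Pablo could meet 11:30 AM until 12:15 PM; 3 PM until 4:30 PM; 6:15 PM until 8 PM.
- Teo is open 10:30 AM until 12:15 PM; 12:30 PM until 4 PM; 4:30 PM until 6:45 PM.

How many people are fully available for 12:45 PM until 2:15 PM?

1

Teo can make the full 12:45-14:15 slot — that's 1.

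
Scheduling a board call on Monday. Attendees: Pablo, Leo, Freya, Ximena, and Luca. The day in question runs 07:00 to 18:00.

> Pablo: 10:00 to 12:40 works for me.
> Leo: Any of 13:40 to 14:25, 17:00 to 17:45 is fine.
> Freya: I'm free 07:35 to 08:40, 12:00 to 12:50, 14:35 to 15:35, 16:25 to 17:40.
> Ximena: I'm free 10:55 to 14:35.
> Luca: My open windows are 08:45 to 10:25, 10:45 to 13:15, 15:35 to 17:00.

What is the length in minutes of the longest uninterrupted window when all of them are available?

Pablo ∩ Leo: ∅.
Pablo ∩ Leo ∩ Freya: ∅.
Pablo ∩ Leo ∩ Freya ∩ Ximena: ∅.
Pablo ∩ Leo ∩ Freya ∩ Ximena ∩ Luca: ∅.
There is no time when everyone is free.
No common window exists, so the longest block is 0 minutes.

0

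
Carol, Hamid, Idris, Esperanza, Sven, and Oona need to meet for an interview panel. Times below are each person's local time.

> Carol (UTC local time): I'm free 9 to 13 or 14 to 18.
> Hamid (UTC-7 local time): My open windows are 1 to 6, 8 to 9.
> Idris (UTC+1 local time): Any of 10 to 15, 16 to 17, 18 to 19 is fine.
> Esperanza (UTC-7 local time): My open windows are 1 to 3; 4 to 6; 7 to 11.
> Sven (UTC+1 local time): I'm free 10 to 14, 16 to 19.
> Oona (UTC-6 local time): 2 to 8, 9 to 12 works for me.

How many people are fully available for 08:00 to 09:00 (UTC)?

Carol in UTC: 09:00-13:00, 14:00-18:00.
Hamid in UTC: 08:00-13:00, 15:00-16:00 (add 7h to convert from UTC-7).
Idris in UTC: 09:00-14:00, 15:00-16:00, 17:00-18:00 (subtract 1h to convert from UTC+1).
Esperanza in UTC: 08:00-10:00, 11:00-13:00, 14:00-18:00 (add 7h to convert from UTC-7).
Sven in UTC: 09:00-13:00, 15:00-18:00 (subtract 1h to convert from UTC+1).
Oona in UTC: 08:00-14:00, 15:00-18:00 (add 6h to convert from UTC-6).
Hamid, Esperanza, and Oona can make the full 08:00-09:00 slot — that's 3.

3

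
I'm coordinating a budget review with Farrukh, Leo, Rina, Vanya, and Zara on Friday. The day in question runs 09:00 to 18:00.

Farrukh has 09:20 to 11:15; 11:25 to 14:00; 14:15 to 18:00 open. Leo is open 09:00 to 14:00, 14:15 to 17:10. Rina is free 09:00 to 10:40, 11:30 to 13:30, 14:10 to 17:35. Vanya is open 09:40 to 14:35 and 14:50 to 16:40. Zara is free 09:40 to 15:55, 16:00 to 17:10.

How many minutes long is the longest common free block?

120

Farrukh ∩ Leo: 09:20-11:15, 11:25-14:00, 14:15-17:10.
Farrukh ∩ Leo ∩ Rina: 09:20-10:40, 11:30-13:30, 14:15-17:10.
Farrukh ∩ Leo ∩ Rina ∩ Vanya: 09:40-10:40, 11:30-13:30, 14:15-14:35, 14:50-16:40.
Farrukh ∩ Leo ∩ Rina ∩ Vanya ∩ Zara: 09:40-10:40, 11:30-13:30, 14:15-14:35, 14:50-15:55, 16:00-16:40.
The longest is 11:30-13:30 at 120 minutes.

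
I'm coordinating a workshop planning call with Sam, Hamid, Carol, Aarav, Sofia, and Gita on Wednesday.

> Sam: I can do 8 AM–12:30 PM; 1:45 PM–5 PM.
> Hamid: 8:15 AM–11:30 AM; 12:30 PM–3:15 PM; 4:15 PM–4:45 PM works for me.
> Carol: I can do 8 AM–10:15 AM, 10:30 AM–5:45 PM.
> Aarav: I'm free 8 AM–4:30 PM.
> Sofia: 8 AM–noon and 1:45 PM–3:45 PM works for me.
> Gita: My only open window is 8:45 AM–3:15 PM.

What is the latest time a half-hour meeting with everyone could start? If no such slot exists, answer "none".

Sam ∩ Hamid: 08:15-11:30, 13:45-15:15, 16:15-16:45.
Sam ∩ Hamid ∩ Carol: 08:15-10:15, 10:30-11:30, 13:45-15:15, 16:15-16:45.
Sam ∩ Hamid ∩ Carol ∩ Aarav: 08:15-10:15, 10:30-11:30, 13:45-15:15, 16:15-16:30.
Sam ∩ Hamid ∩ Carol ∩ Aarav ∩ Sofia: 08:15-10:15, 10:30-11:30, 13:45-15:15.
Sam ∩ Hamid ∩ Carol ∩ Aarav ∩ Sofia ∩ Gita: 08:45-10:15, 10:30-11:30, 13:45-15:15.
The last common window of at least 30 minutes is 13:45-15:15; a 30-minute meeting can start as late as 14:45 and still end by 15:15.

14:45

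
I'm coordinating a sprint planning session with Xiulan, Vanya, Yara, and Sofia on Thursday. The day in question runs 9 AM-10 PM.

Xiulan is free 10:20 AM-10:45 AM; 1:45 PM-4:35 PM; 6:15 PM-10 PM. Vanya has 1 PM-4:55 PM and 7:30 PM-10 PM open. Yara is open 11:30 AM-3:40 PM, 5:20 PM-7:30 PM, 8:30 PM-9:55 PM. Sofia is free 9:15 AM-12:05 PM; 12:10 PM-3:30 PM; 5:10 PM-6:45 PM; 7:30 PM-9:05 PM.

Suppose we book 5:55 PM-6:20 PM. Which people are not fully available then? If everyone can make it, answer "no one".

Xiulan: not fully free for 17:55-18:20. Vanya: not fully free for 17:55-18:20. Yara: free for 17:55-18:20. Sofia: free for 17:55-18:20.

Vanya, Xiulan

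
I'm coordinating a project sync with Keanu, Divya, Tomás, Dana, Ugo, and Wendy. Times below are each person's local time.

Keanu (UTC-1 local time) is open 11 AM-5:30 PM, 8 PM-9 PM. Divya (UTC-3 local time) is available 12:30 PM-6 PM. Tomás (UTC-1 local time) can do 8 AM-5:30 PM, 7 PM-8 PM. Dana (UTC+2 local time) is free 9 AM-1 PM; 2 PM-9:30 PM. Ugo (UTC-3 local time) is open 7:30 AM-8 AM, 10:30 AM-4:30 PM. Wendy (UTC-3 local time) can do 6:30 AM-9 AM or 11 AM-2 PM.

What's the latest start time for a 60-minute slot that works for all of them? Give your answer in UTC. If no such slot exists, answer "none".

16:00

Keanu in UTC: 12:00-18:30, 21:00-22:00 (add 1h to convert from UTC-1).
Divya in UTC: 15:30-21:00 (add 3h to convert from UTC-3).
Tomás in UTC: 09:00-18:30, 20:00-21:00 (add 1h to convert from UTC-1).
Dana in UTC: 07:00-11:00, 12:00-19:30 (subtract 2h to convert from UTC+2).
Ugo in UTC: 10:30-11:00, 13:30-19:30 (add 3h to convert from UTC-3).
Wendy in UTC: 09:30-12:00, 14:00-17:00 (add 3h to convert from UTC-3).
Keanu ∩ Divya: 15:30-18:30.
Keanu ∩ Divya ∩ Tomás: 15:30-18:30.
Keanu ∩ Divya ∩ Tomás ∩ Dana: 15:30-18:30.
Keanu ∩ Divya ∩ Tomás ∩ Dana ∩ Ugo: 15:30-18:30.
Keanu ∩ Divya ∩ Tomás ∩ Dana ∩ Ugo ∩ Wendy: 15:30-17:00.
The last common window of at least 60 minutes is 15:30-17:00; a 60-minute meeting can start as late as 16:00 and still end by 17:00.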